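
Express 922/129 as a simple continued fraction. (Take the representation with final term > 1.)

[7; 6, 1, 3, 1, 3]

922 = 7×129 + 19
129 = 6×19 + 15
19 = 1×15 + 4
15 = 3×4 + 3
4 = 1×3 + 1
3 = 3×1 + 0  (stop)
So 922/129 = [7; 6, 1, 3, 1, 3].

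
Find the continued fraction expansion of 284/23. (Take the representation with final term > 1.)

284 = 12·23 + 8
23 = 2·8 + 7
8 = 1·7 + 1
7 = 7·1 + 0  (stop)
So 284/23 = [12; 2, 1, 7].

[12; 2, 1, 7]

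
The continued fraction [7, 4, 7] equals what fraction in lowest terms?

210/29

Using pₖ = aₖpₖ₋₁ + pₖ₋₂ and qₖ = aₖqₖ₋₁ + qₖ₋₂:
  k=0: a=7, p=7, q=1
  k=1: a=4, p=29, q=4
  k=2: a=7, p=210, q=29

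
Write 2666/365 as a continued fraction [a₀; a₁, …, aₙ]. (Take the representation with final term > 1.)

2666 = 7*365 + 111
365 = 3*111 + 32
111 = 3*32 + 15
32 = 2*15 + 2
15 = 7*2 + 1
2 = 2*1 + 0  (stop)
So 2666/365 = [7; 3, 3, 2, 7, 2].

[7; 3, 3, 2, 7, 2]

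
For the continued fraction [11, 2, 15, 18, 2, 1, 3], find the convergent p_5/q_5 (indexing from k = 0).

Using pₖ = aₖpₖ₋₁ + pₖ₋₂, qₖ = aₖqₖ₋₁ + qₖ₋₂ (with p₋₁=1, p₋₂=0, q₋₁=0, q₋₂=1):
  k=0: a=11, p=11, q=1
  k=1: a=2, p=23, q=2
  k=2: a=15, p=356, q=31
  k=3: a=18, p=6431, q=560
  k=4: a=2, p=13218, q=1151
  k=5: a=1, p=19649, q=1711

19649/1711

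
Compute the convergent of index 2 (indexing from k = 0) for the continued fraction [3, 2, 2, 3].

Using pₖ = aₖpₖ₋₁ + pₖ₋₂, qₖ = aₖqₖ₋₁ + qₖ₋₂ (with p₋₁=1, p₋₂=0, q₋₁=0, q₋₂=1):
  k=0: a=3, p=3, q=1
  k=1: a=2, p=7, q=2
  k=2: a=2, p=17, q=5

17/5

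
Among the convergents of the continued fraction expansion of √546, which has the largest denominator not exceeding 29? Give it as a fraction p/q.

√546 = [23; 2, 1, 2, 1, 2, 46, …] (period length 6).
Convergents:
  p_0/q_0 = 23/1
  p_1/q_1 = 47/2
  p_2/q_2 = 70/3
  p_3/q_3 = 187/8
  p_4/q_4 = 257/11
  p_5/q_5 = 701/30
q_4 = 11 ≤ 29 < 30 = q_5, so the answer is 257/11.

257/11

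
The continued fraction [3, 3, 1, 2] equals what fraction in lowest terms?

36/11

Using pₖ = aₖpₖ₋₁ + pₖ₋₂ and qₖ = aₖqₖ₋₁ + qₖ₋₂:
  k=0: a=3, p=3, q=1
  k=1: a=3, p=10, q=3
  k=2: a=1, p=13, q=4
  k=3: a=2, p=36, q=11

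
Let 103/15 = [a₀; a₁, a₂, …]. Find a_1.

103 = 6·15 + 13   →  a_0 = 6
15 = 1·13 + 2   →  a_1 = 1

1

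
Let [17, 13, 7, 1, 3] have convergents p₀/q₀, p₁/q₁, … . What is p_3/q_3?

Using pₖ = aₖpₖ₋₁ + pₖ₋₂, qₖ = aₖqₖ₋₁ + qₖ₋₂ (with p₋₁=1, p₋₂=0, q₋₁=0, q₋₂=1):
  k=0: a=17, p=17, q=1
  k=1: a=13, p=222, q=13
  k=2: a=7, p=1571, q=92
  k=3: a=1, p=1793, q=105

1793/105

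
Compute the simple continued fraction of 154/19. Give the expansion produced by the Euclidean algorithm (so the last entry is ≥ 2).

154 = 8*19 + 2
19 = 9*2 + 1
2 = 2*1 + 0  (stop)
So 154/19 = [8; 9, 2].

[8; 9, 2]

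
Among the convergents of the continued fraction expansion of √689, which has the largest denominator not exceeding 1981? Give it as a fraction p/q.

22049/840

√689 = [26; 4, 52, …] (period length 2).
Convergents:
  p_0/q_0 = 26/1
  p_1/q_1 = 105/4
  p_2/q_2 = 5486/209
  p_3/q_3 = 22049/840
  p_4/q_4 = 1152034/43889
q_3 = 840 ≤ 1981 < 43889 = q_4, so the answer is 22049/840.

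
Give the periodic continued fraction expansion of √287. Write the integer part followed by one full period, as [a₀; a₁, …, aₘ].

[16; 1, 15, 1, 32]

a₀ = ⌊√287⌋ = 16.
With m₀=0, d₀=1 and mₖ₊₁ = dₖaₖ − mₖ, dₖ₊₁ = (n − mₖ₊₁²)/dₖ, aₖ₊₁ = ⌊(a₀+mₖ₊₁)/dₖ₊₁⌋:
  k=1: m=16, d=31, a=1
  k=2: m=15, d=2, a=15
  k=3: m=15, d=31, a=1
  k=4: m=16, d=1, a=32
d=1 and a=2a₀=32 at k=4, so the next step gives (m, d) = (16, 31) again — its k=1 value — and the period has length 4.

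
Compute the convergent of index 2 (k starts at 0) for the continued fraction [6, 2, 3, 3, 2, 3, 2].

Using pₖ = aₖpₖ₋₁ + pₖ₋₂, qₖ = aₖqₖ₋₁ + qₖ₋₂ (with p₋₁=1, p₋₂=0, q₋₁=0, q₋₂=1):
  k=0: a=6, p=6, q=1
  k=1: a=2, p=13, q=2
  k=2: a=3, p=45, q=7

45/7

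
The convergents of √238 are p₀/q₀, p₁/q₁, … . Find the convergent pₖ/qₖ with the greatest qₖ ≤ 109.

1589/103

√238 = [15; 2, 2, 1, 14, 1, 2, 2, 30, …] (period length 8).
Convergents:
  p_0/q_0 = 15/1
  p_1/q_1 = 31/2
  p_2/q_2 = 77/5
  p_3/q_3 = 108/7
  p_4/q_4 = 1589/103
  p_5/q_5 = 1697/110
q_4 = 103 ≤ 109 < 110 = q_5, so the answer is 1589/103.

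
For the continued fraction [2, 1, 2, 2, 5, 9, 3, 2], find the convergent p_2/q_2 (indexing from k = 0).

8/3

Using pₖ = aₖpₖ₋₁ + pₖ₋₂, qₖ = aₖqₖ₋₁ + qₖ₋₂ (with p₋₁=1, p₋₂=0, q₋₁=0, q₋₂=1):
  k=0: a=2, p=2, q=1
  k=1: a=1, p=3, q=1
  k=2: a=2, p=8, q=3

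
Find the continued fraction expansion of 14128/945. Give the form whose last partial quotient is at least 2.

14128 = 14×945 + 898
945 = 1×898 + 47
898 = 19×47 + 5
47 = 9×5 + 2
5 = 2×2 + 1
2 = 2×1 + 0  (stop)
So 14128/945 = [14; 1, 19, 9, 2, 2].

[14; 1, 19, 9, 2, 2]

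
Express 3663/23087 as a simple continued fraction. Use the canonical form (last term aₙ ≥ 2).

[0; 6, 3, 3, 3, 3, 16, 2]

3663 = 0*23087 + 3663
23087 = 6*3663 + 1109
3663 = 3*1109 + 336
1109 = 3*336 + 101
336 = 3*101 + 33
101 = 3*33 + 2
33 = 16*2 + 1
2 = 2*1 + 0  (stop)
So 3663/23087 = [0; 6, 3, 3, 3, 3, 16, 2].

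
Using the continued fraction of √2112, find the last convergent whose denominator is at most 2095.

96141/2092

√2112 = [45; 1, 21, 1, 90, …] (period length 4).
Convergents:
  p_0/q_0 = 45/1
  p_1/q_1 = 46/1
  p_2/q_2 = 1011/22
  p_3/q_3 = 1057/23
  p_4/q_4 = 96141/2092
  p_5/q_5 = 97198/2115
q_4 = 2092 ≤ 2095 < 2115 = q_5, so the answer is 96141/2092.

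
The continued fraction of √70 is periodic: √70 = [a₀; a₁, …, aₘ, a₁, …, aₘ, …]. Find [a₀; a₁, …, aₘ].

[8; 2, 1, 2, 1, 2, 16]

a₀ = ⌊√70⌋ = 8.
With m₀=0, d₀=1 and mₖ₊₁ = dₖaₖ − mₖ, dₖ₊₁ = (n − mₖ₊₁²)/dₖ, aₖ₊₁ = ⌊(a₀+mₖ₊₁)/dₖ₊₁⌋:
  k=1: m=8, d=6, a=2
  k=2: m=4, d=9, a=1
  k=3: m=5, d=5, a=2
  k=4: m=5, d=9, a=1
  k=5: m=4, d=6, a=2
  k=6: m=8, d=1, a=16
d=1 and a=2a₀=16 at k=6, so the next step gives (m, d) = (8, 6) again — its k=1 value — and the period has length 6.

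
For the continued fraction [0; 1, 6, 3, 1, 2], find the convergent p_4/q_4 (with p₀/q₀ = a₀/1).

Using pₖ = aₖpₖ₋₁ + pₖ₋₂, qₖ = aₖqₖ₋₁ + qₖ₋₂ (with p₋₁=1, p₋₂=0, q₋₁=0, q₋₂=1):
  k=0: a=0, p=0, q=1
  k=1: a=1, p=1, q=1
  k=2: a=6, p=6, q=7
  k=3: a=3, p=19, q=22
  k=4: a=1, p=25, q=29

25/29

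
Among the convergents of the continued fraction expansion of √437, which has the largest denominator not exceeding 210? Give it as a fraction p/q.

4160/199

√437 = [20; 1, 9, 2, 9, 1, 40, …] (period length 6).
Convergents:
  p_0/q_0 = 20/1
  p_1/q_1 = 21/1
  p_2/q_2 = 209/10
  p_3/q_3 = 439/21
  p_4/q_4 = 4160/199
  p_5/q_5 = 4599/220
q_4 = 199 ≤ 210 < 220 = q_5, so the answer is 4160/199.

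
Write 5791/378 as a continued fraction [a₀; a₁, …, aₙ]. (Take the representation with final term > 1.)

5791 = 15×378 + 121
378 = 3×121 + 15
121 = 8×15 + 1
15 = 15×1 + 0  (stop)
So 5791/378 = [15; 3, 8, 15].

[15; 3, 8, 15]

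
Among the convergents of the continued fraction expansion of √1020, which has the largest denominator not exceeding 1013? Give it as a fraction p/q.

32161/1007

√1020 = [31; 1, 14, 1, 62, …] (period length 4).
Convergents:
  p_0/q_0 = 31/1
  p_1/q_1 = 32/1
  p_2/q_2 = 479/15
  p_3/q_3 = 511/16
  p_4/q_4 = 32161/1007
  p_5/q_5 = 32672/1023
q_4 = 1007 ≤ 1013 < 1023 = q_5, so the answer is 32161/1007.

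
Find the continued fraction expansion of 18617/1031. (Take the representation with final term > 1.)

[18; 17, 2, 9, 3]

18617 = 18×1031 + 59
1031 = 17×59 + 28
59 = 2×28 + 3
28 = 9×3 + 1
3 = 3×1 + 0  (stop)
So 18617/1031 = [18; 17, 2, 9, 3].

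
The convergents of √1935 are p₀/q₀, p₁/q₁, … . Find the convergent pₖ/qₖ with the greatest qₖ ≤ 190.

√1935 = [43; 1, 86, …] (period length 2).
Convergents:
  p_0/q_0 = 43/1
  p_1/q_1 = 44/1
  p_2/q_2 = 3827/87
  p_3/q_3 = 3871/88
  p_4/q_4 = 336733/7655
q_3 = 88 ≤ 190 < 7655 = q_4, so the answer is 3871/88.

3871/88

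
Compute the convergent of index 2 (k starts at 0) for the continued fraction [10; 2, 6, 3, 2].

136/13

Using pₖ = aₖpₖ₋₁ + pₖ₋₂, qₖ = aₖqₖ₋₁ + qₖ₋₂ (with p₋₁=1, p₋₂=0, q₋₁=0, q₋₂=1):
  k=0: a=10, p=10, q=1
  k=1: a=2, p=21, q=2
  k=2: a=6, p=136, q=13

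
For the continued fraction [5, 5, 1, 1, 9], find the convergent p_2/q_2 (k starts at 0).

Using pₖ = aₖpₖ₋₁ + pₖ₋₂, qₖ = aₖqₖ₋₁ + qₖ₋₂ (with p₋₁=1, p₋₂=0, q₋₁=0, q₋₂=1):
  k=0: a=5, p=5, q=1
  k=1: a=5, p=26, q=5
  k=2: a=1, p=31, q=6

31/6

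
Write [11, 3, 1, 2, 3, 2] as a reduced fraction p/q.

958/85

Using pₖ = aₖpₖ₋₁ + pₖ₋₂ and qₖ = aₖqₖ₋₁ + qₖ₋₂:
  k=0: a=11, p=11, q=1
  k=1: a=3, p=34, q=3
  k=2: a=1, p=45, q=4
  k=3: a=2, p=124, q=11
  k=4: a=3, p=417, q=37
  k=5: a=2, p=958, q=85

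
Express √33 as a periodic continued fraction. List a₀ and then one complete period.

a₀ = ⌊√33⌋ = 5.
With m₀=0, d₀=1 and mₖ₊₁ = dₖaₖ − mₖ, dₖ₊₁ = (n − mₖ₊₁²)/dₖ, aₖ₊₁ = ⌊(a₀+mₖ₊₁)/dₖ₊₁⌋:
  k=1: m=5, d=8, a=1
  k=2: m=3, d=3, a=2
  k=3: m=3, d=8, a=1
  k=4: m=5, d=1, a=10
d=1 and a=2a₀=10 at k=4, so the next step gives (m, d) = (5, 8) again — its k=1 value — and the period has length 4.

[5; 1, 2, 1, 10]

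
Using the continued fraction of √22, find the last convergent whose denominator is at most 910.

1909/407

√22 = [4; 1, 2, 4, 2, 1, 8, …] (period length 6).
Convergents:
  p_0/q_0 = 4/1
  p_1/q_1 = 5/1
  p_2/q_2 = 14/3
  p_3/q_3 = 61/13
  p_4/q_4 = 136/29
  p_5/q_5 = 197/42
  p_6/q_6 = 1712/365
  p_7/q_7 = 1909/407
  p_8/q_8 = 5530/1179
q_7 = 407 ≤ 910 < 1179 = q_8, so the answer is 1909/407.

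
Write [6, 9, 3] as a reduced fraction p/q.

Fold from the inside: start with 3/1.
  9 + 1/3 = 28/3
  6 + 3/28 = 171/28

171/28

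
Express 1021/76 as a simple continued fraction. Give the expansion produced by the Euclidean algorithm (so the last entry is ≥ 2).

[13; 2, 3, 3, 3]

1021 = 13*76 + 33
76 = 2*33 + 10
33 = 3*10 + 3
10 = 3*3 + 1
3 = 3*1 + 0  (stop)
So 1021/76 = [13; 2, 3, 3, 3].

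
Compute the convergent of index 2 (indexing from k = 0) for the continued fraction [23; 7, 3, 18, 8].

Using pₖ = aₖpₖ₋₁ + pₖ₋₂, qₖ = aₖqₖ₋₁ + qₖ₋₂ (with p₋₁=1, p₋₂=0, q₋₁=0, q₋₂=1):
  k=0: a=23, p=23, q=1
  k=1: a=7, p=162, q=7
  k=2: a=3, p=509, q=22

509/22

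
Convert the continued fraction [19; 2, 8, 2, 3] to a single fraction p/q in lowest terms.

2434/125

Fold from the inside: start with 3/1.
  2 + 1/3 = 7/3
  8 + 3/7 = 59/7
  2 + 7/59 = 125/59
  19 + 59/125 = 2434/125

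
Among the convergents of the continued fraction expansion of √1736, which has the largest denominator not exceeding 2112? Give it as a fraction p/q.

31249/750

√1736 = [41; 1, 1, 1, 82, …] (period length 4).
Convergents:
  p_0/q_0 = 41/1
  p_1/q_1 = 42/1
  p_2/q_2 = 83/2
  p_3/q_3 = 125/3
  p_4/q_4 = 10333/248
  p_5/q_5 = 10458/251
  p_6/q_6 = 20791/499
  p_7/q_7 = 31249/750
  p_8/q_8 = 2583209/61999
q_7 = 750 ≤ 2112 < 61999 = q_8, so the answer is 31249/750.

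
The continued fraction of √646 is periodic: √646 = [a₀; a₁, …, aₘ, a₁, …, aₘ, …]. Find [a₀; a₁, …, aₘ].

[25; 2, 2, 2, 50]

a₀ = ⌊√646⌋ = 25.
With m₀=0, d₀=1 and mₖ₊₁ = dₖaₖ − mₖ, dₖ₊₁ = (n − mₖ₊₁²)/dₖ, aₖ₊₁ = ⌊(a₀+mₖ₊₁)/dₖ₊₁⌋:
  k=1: m=25, d=21, a=2
  k=2: m=17, d=17, a=2
  k=3: m=17, d=21, a=2
  k=4: m=25, d=1, a=50
d=1 and a=2a₀=50 at k=4, so the next step gives (m, d) = (25, 21) again — its k=1 value — and the period has length 4.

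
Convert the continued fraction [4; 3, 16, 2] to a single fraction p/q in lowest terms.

437/101

Fold from the inside: start with 2/1.
  16 + 1/2 = 33/2
  3 + 2/33 = 101/33
  4 + 33/101 = 437/101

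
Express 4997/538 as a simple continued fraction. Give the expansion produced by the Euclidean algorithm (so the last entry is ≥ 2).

[9; 3, 2, 8, 9]

4997 = 9·538 + 155
538 = 3·155 + 73
155 = 2·73 + 9
73 = 8·9 + 1
9 = 9·1 + 0  (stop)
So 4997/538 = [9; 3, 2, 8, 9].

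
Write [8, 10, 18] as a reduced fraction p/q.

1466/181

Using pₖ = aₖpₖ₋₁ + pₖ₋₂ and qₖ = aₖqₖ₋₁ + qₖ₋₂:
  k=0: a=8, p=8, q=1
  k=1: a=10, p=81, q=10
  k=2: a=18, p=1466, q=181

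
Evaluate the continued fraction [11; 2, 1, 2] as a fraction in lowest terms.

Fold from the inside: start with 2/1.
  1 + 1/2 = 3/2
  2 + 2/3 = 8/3
  11 + 3/8 = 91/8

91/8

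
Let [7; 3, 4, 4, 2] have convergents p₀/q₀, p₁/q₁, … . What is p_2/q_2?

Using pₖ = aₖpₖ₋₁ + pₖ₋₂, qₖ = aₖqₖ₋₁ + qₖ₋₂ (with p₋₁=1, p₋₂=0, q₋₁=0, q₋₂=1):
  k=0: a=7, p=7, q=1
  k=1: a=3, p=22, q=3
  k=2: a=4, p=95, q=13

95/13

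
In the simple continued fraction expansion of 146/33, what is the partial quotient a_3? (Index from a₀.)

146 = 4·33 + 14   →  a_0 = 4
33 = 2·14 + 5   →  a_1 = 2
14 = 2·5 + 4   →  a_2 = 2
5 = 1·4 + 1   →  a_3 = 1

1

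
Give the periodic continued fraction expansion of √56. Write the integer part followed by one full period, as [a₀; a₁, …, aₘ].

a₀ = ⌊√56⌋ = 7.
With m₀=0, d₀=1 and mₖ₊₁ = dₖaₖ − mₖ, dₖ₊₁ = (n − mₖ₊₁²)/dₖ, aₖ₊₁ = ⌊(a₀+mₖ₊₁)/dₖ₊₁⌋:
  k=1: m=7, d=7, a=2
  k=2: m=7, d=1, a=14
d=1 and a=2a₀=14 at k=2, so the next step gives (m, d) = (7, 7) again — its k=1 value — and the period has length 2.

[7; 2, 14]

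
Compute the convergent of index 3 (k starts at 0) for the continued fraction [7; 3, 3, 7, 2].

Using pₖ = aₖpₖ₋₁ + pₖ₋₂, qₖ = aₖqₖ₋₁ + qₖ₋₂ (with p₋₁=1, p₋₂=0, q₋₁=0, q₋₂=1):
  k=0: a=7, p=7, q=1
  k=1: a=3, p=22, q=3
  k=2: a=3, p=73, q=10
  k=3: a=7, p=533, q=73

533/73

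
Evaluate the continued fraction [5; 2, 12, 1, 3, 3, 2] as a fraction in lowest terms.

4363/796

Fold from the inside: start with 2/1.
  3 + 1/2 = 7/2
  3 + 2/7 = 23/7
  1 + 7/23 = 30/23
  12 + 23/30 = 383/30
  2 + 30/383 = 796/383
  5 + 383/796 = 4363/796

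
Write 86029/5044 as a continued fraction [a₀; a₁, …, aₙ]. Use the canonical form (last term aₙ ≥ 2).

86029 = 17×5044 + 281
5044 = 17×281 + 267
281 = 1×267 + 14
267 = 19×14 + 1
14 = 14×1 + 0  (stop)
So 86029/5044 = [17; 17, 1, 19, 14].

[17; 17, 1, 19, 14]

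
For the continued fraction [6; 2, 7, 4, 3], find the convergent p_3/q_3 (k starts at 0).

401/62

Using pₖ = aₖpₖ₋₁ + pₖ₋₂, qₖ = aₖqₖ₋₁ + qₖ₋₂ (with p₋₁=1, p₋₂=0, q₋₁=0, q₋₂=1):
  k=0: a=6, p=6, q=1
  k=1: a=2, p=13, q=2
  k=2: a=7, p=97, q=15
  k=3: a=4, p=401, q=62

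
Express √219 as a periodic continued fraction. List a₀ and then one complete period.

a₀ = ⌊√219⌋ = 14.
With m₀=0, d₀=1 and mₖ₊₁ = dₖaₖ − mₖ, dₖ₊₁ = (n − mₖ₊₁²)/dₖ, aₖ₊₁ = ⌊(a₀+mₖ₊₁)/dₖ₊₁⌋:
  k=1: m=14, d=23, a=1
  k=2: m=9, d=6, a=3
  k=3: m=9, d=23, a=1
  k=4: m=14, d=1, a=28
d=1 and a=2a₀=28 at k=4, so the next step gives (m, d) = (14, 23) again — its k=1 value — and the period has length 4.

[14; 1, 3, 1, 28]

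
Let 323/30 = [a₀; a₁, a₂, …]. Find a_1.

1

323 = 10·30 + 23   →  a_0 = 10
30 = 1·23 + 7   →  a_1 = 1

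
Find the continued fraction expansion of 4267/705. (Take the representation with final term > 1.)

[6; 19, 18, 2]

4267 = 6·705 + 37
705 = 19·37 + 2
37 = 18·2 + 1
2 = 2·1 + 0  (stop)
So 4267/705 = [6; 19, 18, 2].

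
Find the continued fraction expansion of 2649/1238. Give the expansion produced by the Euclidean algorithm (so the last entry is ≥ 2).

2649 = 2×1238 + 173
1238 = 7×173 + 27
173 = 6×27 + 11
27 = 2×11 + 5
11 = 2×5 + 1
5 = 5×1 + 0  (stop)
So 2649/1238 = [2; 7, 6, 2, 2, 5].

[2; 7, 6, 2, 2, 5]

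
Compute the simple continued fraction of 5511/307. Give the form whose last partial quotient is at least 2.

[17; 1, 19, 2, 7]

5511 = 17·307 + 292
307 = 1·292 + 15
292 = 19·15 + 7
15 = 2·7 + 1
7 = 7·1 + 0  (stop)
So 5511/307 = [17; 1, 19, 2, 7].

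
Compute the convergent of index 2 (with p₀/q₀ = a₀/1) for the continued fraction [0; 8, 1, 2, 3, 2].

Using pₖ = aₖpₖ₋₁ + pₖ₋₂, qₖ = aₖqₖ₋₁ + qₖ₋₂ (with p₋₁=1, p₋₂=0, q₋₁=0, q₋₂=1):
  k=0: a=0, p=0, q=1
  k=1: a=8, p=1, q=8
  k=2: a=1, p=1, q=9

1/9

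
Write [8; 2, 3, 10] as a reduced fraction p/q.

607/72

Using pₖ = aₖpₖ₋₁ + pₖ₋₂ and qₖ = aₖqₖ₋₁ + qₖ₋₂:
  k=0: a=8, p=8, q=1
  k=1: a=2, p=17, q=2
  k=2: a=3, p=59, q=7
  k=3: a=10, p=607, q=72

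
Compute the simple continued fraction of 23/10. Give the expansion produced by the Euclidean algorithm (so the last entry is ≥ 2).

23 = 2·10 + 3
10 = 3·3 + 1
3 = 3·1 + 0  (stop)
So 23/10 = [2; 3, 3].

[2; 3, 3]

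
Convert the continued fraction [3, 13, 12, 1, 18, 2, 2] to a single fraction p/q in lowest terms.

Using pₖ = aₖpₖ₋₁ + pₖ₋₂ and qₖ = aₖqₖ₋₁ + qₖ₋₂:
  k=0: a=3, p=3, q=1
  k=1: a=13, p=40, q=13
  k=2: a=12, p=483, q=157
  k=3: a=1, p=523, q=170
  k=4: a=18, p=9897, q=3217
  k=5: a=2, p=20317, q=6604
  k=6: a=2, p=50531, q=16425

50531/16425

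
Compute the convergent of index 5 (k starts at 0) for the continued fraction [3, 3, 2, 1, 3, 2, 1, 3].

277/84

Using pₖ = aₖpₖ₋₁ + pₖ₋₂, qₖ = aₖqₖ₋₁ + qₖ₋₂ (with p₋₁=1, p₋₂=0, q₋₁=0, q₋₂=1):
  k=0: a=3, p=3, q=1
  k=1: a=3, p=10, q=3
  k=2: a=2, p=23, q=7
  k=3: a=1, p=33, q=10
  k=4: a=3, p=122, q=37
  k=5: a=2, p=277, q=84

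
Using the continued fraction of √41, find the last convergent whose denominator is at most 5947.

25414/3969

√41 = [6; 2, 2, 12, …] (period length 3).
Convergents:
  p_0/q_0 = 6/1
  p_1/q_1 = 13/2
  p_2/q_2 = 32/5
  p_3/q_3 = 397/62
  p_4/q_4 = 826/129
  p_5/q_5 = 2049/320
  p_6/q_6 = 25414/3969
  p_7/q_7 = 52877/8258
q_6 = 3969 ≤ 5947 < 8258 = q_7, so the answer is 25414/3969.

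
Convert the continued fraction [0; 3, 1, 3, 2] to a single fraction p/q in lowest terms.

9/34

Using pₖ = aₖpₖ₋₁ + pₖ₋₂ and qₖ = aₖqₖ₋₁ + qₖ₋₂:
  k=0: a=0, p=0, q=1
  k=1: a=3, p=1, q=3
  k=2: a=1, p=1, q=4
  k=3: a=3, p=4, q=15
  k=4: a=2, p=9, q=34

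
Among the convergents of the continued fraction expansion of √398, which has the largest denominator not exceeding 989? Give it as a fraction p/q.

15940/799

√398 = [19; 1, 18, 1, 38, …] (period length 4).
Convergents:
  p_0/q_0 = 19/1
  p_1/q_1 = 20/1
  p_2/q_2 = 379/19
  p_3/q_3 = 399/20
  p_4/q_4 = 15541/779
  p_5/q_5 = 15940/799
  p_6/q_6 = 302461/15161
q_5 = 799 ≤ 989 < 15161 = q_6, so the answer is 15940/799.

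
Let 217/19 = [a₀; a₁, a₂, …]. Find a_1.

2

217 = 11·19 + 8   →  a_0 = 11
19 = 2·8 + 3   →  a_1 = 2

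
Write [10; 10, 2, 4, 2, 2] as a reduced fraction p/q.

5169/512

Using pₖ = aₖpₖ₋₁ + pₖ₋₂ and qₖ = aₖqₖ₋₁ + qₖ₋₂:
  k=0: a=10, p=10, q=1
  k=1: a=10, p=101, q=10
  k=2: a=2, p=212, q=21
  k=3: a=4, p=949, q=94
  k=4: a=2, p=2110, q=209
  k=5: a=2, p=5169, q=512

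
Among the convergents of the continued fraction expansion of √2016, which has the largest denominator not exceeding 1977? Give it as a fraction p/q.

√2016 = [44; 1, 8, 1, 88, …] (period length 4).
Convergents:
  p_0/q_0 = 44/1
  p_1/q_1 = 45/1
  p_2/q_2 = 404/9
  p_3/q_3 = 449/10
  p_4/q_4 = 39916/889
  p_5/q_5 = 40365/899
  p_6/q_6 = 362836/8081
q_5 = 899 ≤ 1977 < 8081 = q_6, so the answer is 40365/899.

40365/899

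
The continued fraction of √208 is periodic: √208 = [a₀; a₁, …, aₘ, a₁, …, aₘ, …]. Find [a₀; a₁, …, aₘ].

[14; 2, 2, 1, 2, 2, 28]

a₀ = ⌊√208⌋ = 14.
With m₀=0, d₀=1 and mₖ₊₁ = dₖaₖ − mₖ, dₖ₊₁ = (n − mₖ₊₁²)/dₖ, aₖ₊₁ = ⌊(a₀+mₖ₊₁)/dₖ₊₁⌋:
  k=1: m=14, d=12, a=2
  k=2: m=10, d=9, a=2
  k=3: m=8, d=16, a=1
  k=4: m=8, d=9, a=2
  k=5: m=10, d=12, a=2
  k=6: m=14, d=1, a=28
d=1 and a=2a₀=28 at k=6, so the next step gives (m, d) = (14, 12) again — its k=1 value — and the period has length 6.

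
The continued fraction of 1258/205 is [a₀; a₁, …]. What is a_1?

1258 = 6·205 + 28   →  a_0 = 6
205 = 7·28 + 9   →  a_1 = 7

7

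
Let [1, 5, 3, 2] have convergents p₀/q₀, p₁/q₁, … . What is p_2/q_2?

Using pₖ = aₖpₖ₋₁ + pₖ₋₂, qₖ = aₖqₖ₋₁ + qₖ₋₂ (with p₋₁=1, p₋₂=0, q₋₁=0, q₋₂=1):
  k=0: a=1, p=1, q=1
  k=1: a=5, p=6, q=5
  k=2: a=3, p=19, q=16

19/16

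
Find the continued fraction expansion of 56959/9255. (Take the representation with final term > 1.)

56959 = 6·9255 + 1429
9255 = 6·1429 + 681
1429 = 2·681 + 67
681 = 10·67 + 11
67 = 6·11 + 1
11 = 11·1 + 0  (stop)
So 56959/9255 = [6; 6, 2, 10, 6, 11].

[6; 6, 2, 10, 6, 11]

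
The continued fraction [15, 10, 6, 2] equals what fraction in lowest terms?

1993/132

Fold from the inside: start with 2/1.
  6 + 1/2 = 13/2
  10 + 2/13 = 132/13
  15 + 13/132 = 1993/132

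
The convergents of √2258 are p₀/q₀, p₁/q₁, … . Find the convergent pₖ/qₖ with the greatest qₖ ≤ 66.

√2258 = [47; 1, 1, 13, 13, 1, 1, 94, …] (period length 7).
Convergents:
  p_0/q_0 = 47/1
  p_1/q_1 = 48/1
  p_2/q_2 = 95/2
  p_3/q_3 = 1283/27
  p_4/q_4 = 16774/353
q_3 = 27 ≤ 66 < 353 = q_4, so the answer is 1283/27.

1283/27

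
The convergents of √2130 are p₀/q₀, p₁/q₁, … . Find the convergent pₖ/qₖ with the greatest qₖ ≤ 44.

√2130 = [46; 6, 1, 1, 2, 1, 1, 6, 92, …] (period length 8).
Convergents:
  p_0/q_0 = 46/1
  p_1/q_1 = 277/6
  p_2/q_2 = 323/7
  p_3/q_3 = 600/13
  p_4/q_4 = 1523/33
  p_5/q_5 = 2123/46
q_4 = 33 ≤ 44 < 46 = q_5, so the answer is 1523/33.

1523/33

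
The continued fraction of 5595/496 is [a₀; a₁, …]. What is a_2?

5595 = 11·496 + 139   →  a_0 = 11
496 = 3·139 + 79   →  a_1 = 3
139 = 1·79 + 60   →  a_2 = 1

1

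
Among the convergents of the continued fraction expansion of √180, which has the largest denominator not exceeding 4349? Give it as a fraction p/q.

√180 = [13; 2, 2, 2, 26, …] (period length 4).
Convergents:
  p_0/q_0 = 13/1
  p_1/q_1 = 27/2
  p_2/q_2 = 67/5
  p_3/q_3 = 161/12
  p_4/q_4 = 4253/317
  p_5/q_5 = 8667/646
  p_6/q_6 = 21587/1609
  p_7/q_7 = 51841/3864
  p_8/q_8 = 1369453/102073
q_7 = 3864 ≤ 4349 < 102073 = q_8, so the answer is 51841/3864.

51841/3864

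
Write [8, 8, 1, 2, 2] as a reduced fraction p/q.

Fold from the inside: start with 2/1.
  2 + 1/2 = 5/2
  1 + 2/5 = 7/5
  8 + 5/7 = 61/7
  8 + 7/61 = 495/61

495/61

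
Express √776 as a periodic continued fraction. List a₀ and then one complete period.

[27; 1, 5, 1, 54]

a₀ = ⌊√776⌋ = 27.
With m₀=0, d₀=1 and mₖ₊₁ = dₖaₖ − mₖ, dₖ₊₁ = (n − mₖ₊₁²)/dₖ, aₖ₊₁ = ⌊(a₀+mₖ₊₁)/dₖ₊₁⌋:
  k=1: m=27, d=47, a=1
  k=2: m=20, d=8, a=5
  k=3: m=20, d=47, a=1
  k=4: m=27, d=1, a=54
d=1 and a=2a₀=54 at k=4, so the next step gives (m, d) = (27, 47) again — its k=1 value — and the period has length 4.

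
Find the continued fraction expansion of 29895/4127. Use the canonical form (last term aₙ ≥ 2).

[7; 4, 9, 1, 3, 3, 2, 3]

29895 = 7·4127 + 1006
4127 = 4·1006 + 103
1006 = 9·103 + 79
103 = 1·79 + 24
79 = 3·24 + 7
24 = 3·7 + 3
7 = 2·3 + 1
3 = 3·1 + 0  (stop)
So 29895/4127 = [7; 4, 9, 1, 3, 3, 2, 3].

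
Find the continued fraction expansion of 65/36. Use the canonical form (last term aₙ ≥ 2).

65 = 1*36 + 29
36 = 1*29 + 7
29 = 4*7 + 1
7 = 7*1 + 0  (stop)
So 65/36 = [1; 1, 4, 7].

[1; 1, 4, 7]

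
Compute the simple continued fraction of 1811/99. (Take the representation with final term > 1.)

[18; 3, 2, 2, 2, 2]

1811 = 18×99 + 29
99 = 3×29 + 12
29 = 2×12 + 5
12 = 2×5 + 2
5 = 2×2 + 1
2 = 2×1 + 0  (stop)
So 1811/99 = [18; 3, 2, 2, 2, 2].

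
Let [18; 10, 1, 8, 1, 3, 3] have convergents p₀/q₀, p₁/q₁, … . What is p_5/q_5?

7689/425

Using pₖ = aₖpₖ₋₁ + pₖ₋₂, qₖ = aₖqₖ₋₁ + qₖ₋₂ (with p₋₁=1, p₋₂=0, q₋₁=0, q₋₂=1):
  k=0: a=18, p=18, q=1
  k=1: a=10, p=181, q=10
  k=2: a=1, p=199, q=11
  k=3: a=8, p=1773, q=98
  k=4: a=1, p=1972, q=109
  k=5: a=3, p=7689, q=425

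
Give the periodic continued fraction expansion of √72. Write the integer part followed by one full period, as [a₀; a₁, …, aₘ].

[8; 2, 16]

a₀ = ⌊√72⌋ = 8.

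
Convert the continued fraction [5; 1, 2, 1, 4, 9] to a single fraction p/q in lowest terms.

Fold from the inside: start with 9/1.
  4 + 1/9 = 37/9
  1 + 9/37 = 46/37
  2 + 37/46 = 129/46
  1 + 46/129 = 175/129
  5 + 129/175 = 1004/175

1004/175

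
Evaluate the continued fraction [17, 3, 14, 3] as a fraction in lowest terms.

Fold from the inside: start with 3/1.
  14 + 1/3 = 43/3
  3 + 3/43 = 132/43
  17 + 43/132 = 2287/132

2287/132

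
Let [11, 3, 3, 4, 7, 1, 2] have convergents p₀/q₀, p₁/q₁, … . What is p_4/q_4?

Using pₖ = aₖpₖ₋₁ + pₖ₋₂, qₖ = aₖqₖ₋₁ + qₖ₋₂ (with p₋₁=1, p₋₂=0, q₋₁=0, q₋₂=1):
  k=0: a=11, p=11, q=1
  k=1: a=3, p=34, q=3
  k=2: a=3, p=113, q=10
  k=3: a=4, p=486, q=43
  k=4: a=7, p=3515, q=311

3515/311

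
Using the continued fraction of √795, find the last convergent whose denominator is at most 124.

1297/46

√795 = [28; 5, 9, 5, 56, …] (period length 4).
Convergents:
  p_0/q_0 = 28/1
  p_1/q_1 = 141/5
  p_2/q_2 = 1297/46
  p_3/q_3 = 6626/235
q_2 = 46 ≤ 124 < 235 = q_3, so the answer is 1297/46.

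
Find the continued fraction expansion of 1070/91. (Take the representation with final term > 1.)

[11; 1, 3, 7, 3]

1070 = 11*91 + 69
91 = 1*69 + 22
69 = 3*22 + 3
22 = 7*3 + 1
3 = 3*1 + 0  (stop)
So 1070/91 = [11; 1, 3, 7, 3].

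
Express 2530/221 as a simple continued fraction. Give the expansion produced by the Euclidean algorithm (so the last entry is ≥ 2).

2530 = 11×221 + 99
221 = 2×99 + 23
99 = 4×23 + 7
23 = 3×7 + 2
7 = 3×2 + 1
2 = 2×1 + 0  (stop)
So 2530/221 = [11; 2, 4, 3, 3, 2].

[11; 2, 4, 3, 3, 2]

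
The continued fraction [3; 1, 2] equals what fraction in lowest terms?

11/3

Fold from the inside: start with 2/1.
  1 + 1/2 = 3/2
  3 + 2/3 = 11/3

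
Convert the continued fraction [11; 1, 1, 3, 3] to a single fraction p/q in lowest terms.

266/23

Using pₖ = aₖpₖ₋₁ + pₖ₋₂ and qₖ = aₖqₖ₋₁ + qₖ₋₂:
  k=0: a=11, p=11, q=1
  k=1: a=1, p=12, q=1
  k=2: a=1, p=23, q=2
  k=3: a=3, p=81, q=7
  k=4: a=3, p=266, q=23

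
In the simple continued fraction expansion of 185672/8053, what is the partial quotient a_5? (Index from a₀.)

16

185672 = 23·8053 + 453   →  a_0 = 23
8053 = 17·453 + 352   →  a_1 = 17
453 = 1·352 + 101   →  a_2 = 1
352 = 3·101 + 49   →  a_3 = 3
101 = 2·49 + 3   →  a_4 = 2
49 = 16·3 + 1   →  a_5 = 16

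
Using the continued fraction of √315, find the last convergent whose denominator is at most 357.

2538/143

√315 = [17; 1, 2, 1, 34, …] (period length 4).
Convergents:
  p_0/q_0 = 17/1
  p_1/q_1 = 18/1
  p_2/q_2 = 53/3
  p_3/q_3 = 71/4
  p_4/q_4 = 2467/139
  p_5/q_5 = 2538/143
  p_6/q_6 = 7543/425
q_5 = 143 ≤ 357 < 425 = q_6, so the answer is 2538/143.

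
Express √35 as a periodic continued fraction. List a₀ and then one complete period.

[5; 1, 10]

a₀ = ⌊√35⌋ = 5.
With m₀=0, d₀=1 and mₖ₊₁ = dₖaₖ − mₖ, dₖ₊₁ = (n − mₖ₊₁²)/dₖ, aₖ₊₁ = ⌊(a₀+mₖ₊₁)/dₖ₊₁⌋:
  k=1: m=5, d=10, a=1
  k=2: m=5, d=1, a=10
d=1 and a=2a₀=10 at k=2, so the next step gives (m, d) = (5, 10) again — its k=1 value — and the period has length 2.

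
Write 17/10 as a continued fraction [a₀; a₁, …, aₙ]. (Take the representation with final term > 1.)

[1; 1, 2, 3]

17 = 1·10 + 7
10 = 1·7 + 3
7 = 2·3 + 1
3 = 3·1 + 0  (stop)
So 17/10 = [1; 1, 2, 3].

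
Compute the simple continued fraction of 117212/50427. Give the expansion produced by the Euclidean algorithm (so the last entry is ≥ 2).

[2; 3, 12, 11, 11, 11]

117212 = 2*50427 + 16358
50427 = 3*16358 + 1353
16358 = 12*1353 + 122
1353 = 11*122 + 11
122 = 11*11 + 1
11 = 11*1 + 0  (stop)
So 117212/50427 = [2; 3, 12, 11, 11, 11].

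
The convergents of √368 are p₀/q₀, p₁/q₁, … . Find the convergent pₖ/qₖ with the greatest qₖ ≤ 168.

√368 = [19; 5, 2, 5, 38, …] (period length 4).
Convergents:
  p_0/q_0 = 19/1
  p_1/q_1 = 96/5
  p_2/q_2 = 211/11
  p_3/q_3 = 1151/60
  p_4/q_4 = 43949/2291
q_3 = 60 ≤ 168 < 2291 = q_4, so the answer is 1151/60.

1151/60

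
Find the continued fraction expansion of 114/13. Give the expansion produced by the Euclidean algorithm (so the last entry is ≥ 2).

114 = 8·13 + 10
13 = 1·10 + 3
10 = 3·3 + 1
3 = 3·1 + 0  (stop)
So 114/13 = [8; 1, 3, 3].

[8; 1, 3, 3]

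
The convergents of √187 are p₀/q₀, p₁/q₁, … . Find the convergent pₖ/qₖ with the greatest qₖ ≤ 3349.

44867/3281

√187 = [13; 1, 2, 13, 2, 1, 26, …] (period length 6).
Convergents:
  p_0/q_0 = 13/1
  p_1/q_1 = 14/1
  p_2/q_2 = 41/3
  p_3/q_3 = 547/40
  p_4/q_4 = 1135/83
  p_5/q_5 = 1682/123
  p_6/q_6 = 44867/3281
  p_7/q_7 = 46549/3404
q_6 = 3281 ≤ 3349 < 3404 = q_7, so the answer is 44867/3281.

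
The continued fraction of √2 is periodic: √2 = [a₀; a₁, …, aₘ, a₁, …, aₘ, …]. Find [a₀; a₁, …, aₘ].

a₀ = ⌊√2⌋ = 1.
With m₀=0, d₀=1 and mₖ₊₁ = dₖaₖ − mₖ, dₖ₊₁ = (n − mₖ₊₁²)/dₖ, aₖ₊₁ = ⌊(a₀+mₖ₊₁)/dₖ₊₁⌋:
  k=1: m=1, d=1, a=2
d=1 and a=2a₀=2 at k=1, so the next step gives (m, d) = (1, 1) again — its k=1 value — and the period has length 1.

[1; 2]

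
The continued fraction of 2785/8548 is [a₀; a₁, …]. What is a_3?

2785 = 0·8548 + 2785   →  a_0 = 0
8548 = 3·2785 + 193   →  a_1 = 3
2785 = 14·193 + 83   →  a_2 = 14
193 = 2·83 + 27   →  a_3 = 2

2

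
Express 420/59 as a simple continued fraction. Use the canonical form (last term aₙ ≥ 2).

[7; 8, 2, 3]

420 = 7·59 + 7
59 = 8·7 + 3
7 = 2·3 + 1
3 = 3·1 + 0  (stop)
So 420/59 = [7; 8, 2, 3].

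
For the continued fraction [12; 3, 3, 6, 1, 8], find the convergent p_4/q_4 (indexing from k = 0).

898/73

Using pₖ = aₖpₖ₋₁ + pₖ₋₂, qₖ = aₖqₖ₋₁ + qₖ₋₂ (with p₋₁=1, p₋₂=0, q₋₁=0, q₋₂=1):
  k=0: a=12, p=12, q=1
  k=1: a=3, p=37, q=3
  k=2: a=3, p=123, q=10
  k=3: a=6, p=775, q=63
  k=4: a=1, p=898, q=73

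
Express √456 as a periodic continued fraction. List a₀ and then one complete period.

[21; 2, 1, 4, 1, 2, 42]

a₀ = ⌊√456⌋ = 21.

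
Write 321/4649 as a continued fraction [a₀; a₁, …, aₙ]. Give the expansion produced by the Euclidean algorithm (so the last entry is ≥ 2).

321 = 0·4649 + 321
4649 = 14·321 + 155
321 = 2·155 + 11
155 = 14·11 + 1
11 = 11·1 + 0  (stop)
So 321/4649 = [0; 14, 2, 14, 11].

[0; 14, 2, 14, 11]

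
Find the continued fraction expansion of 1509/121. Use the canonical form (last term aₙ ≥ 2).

1509 = 12×121 + 57
121 = 2×57 + 7
57 = 8×7 + 1
7 = 7×1 + 0  (stop)
So 1509/121 = [12; 2, 8, 7].

[12; 2, 8, 7]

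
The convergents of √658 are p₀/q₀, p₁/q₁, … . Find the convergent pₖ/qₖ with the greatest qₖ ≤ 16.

77/3

√658 = [25; 1, 1, 1, 6, 1, 1, 1, 50, …] (period length 8).
Convergents:
  p_0/q_0 = 25/1
  p_1/q_1 = 26/1
  p_2/q_2 = 51/2
  p_3/q_3 = 77/3
  p_4/q_4 = 513/20
q_3 = 3 ≤ 16 < 20 = q_4, so the answer is 77/3.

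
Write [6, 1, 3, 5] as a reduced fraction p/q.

Using pₖ = aₖpₖ₋₁ + pₖ₋₂ and qₖ = aₖqₖ₋₁ + qₖ₋₂:
  k=0: a=6, p=6, q=1
  k=1: a=1, p=7, q=1
  k=2: a=3, p=27, q=4
  k=3: a=5, p=142, q=21

142/21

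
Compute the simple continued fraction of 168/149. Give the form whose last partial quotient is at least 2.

[1; 7, 1, 5, 3]

168 = 1*149 + 19
149 = 7*19 + 16
19 = 1*16 + 3
16 = 5*3 + 1
3 = 3*1 + 0  (stop)
So 168/149 = [1; 7, 1, 5, 3].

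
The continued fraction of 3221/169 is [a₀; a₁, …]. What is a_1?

16

3221 = 19·169 + 10   →  a_0 = 19
169 = 16·10 + 9   →  a_1 = 16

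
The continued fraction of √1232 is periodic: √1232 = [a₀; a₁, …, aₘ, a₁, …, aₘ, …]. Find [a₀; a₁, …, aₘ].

[35; 10, 70]

a₀ = ⌊√1232⌋ = 35.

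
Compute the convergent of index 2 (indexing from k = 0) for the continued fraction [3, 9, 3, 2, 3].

87/28

Using pₖ = aₖpₖ₋₁ + pₖ₋₂, qₖ = aₖqₖ₋₁ + qₖ₋₂ (with p₋₁=1, p₋₂=0, q₋₁=0, q₋₂=1):
  k=0: a=3, p=3, q=1
  k=1: a=9, p=28, q=9
  k=2: a=3, p=87, q=28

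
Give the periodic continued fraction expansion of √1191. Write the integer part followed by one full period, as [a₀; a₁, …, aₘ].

a₀ = ⌊√1191⌋ = 34.
With m₀=0, d₀=1 and mₖ₊₁ = dₖaₖ − mₖ, dₖ₊₁ = (n − mₖ₊₁²)/dₖ, aₖ₊₁ = ⌊(a₀+mₖ₊₁)/dₖ₊₁⌋:
  k=1: m=34, d=35, a=1
  k=2: m=1, d=34, a=1
  k=3: m=33, d=3, a=22
  k=4: m=33, d=34, a=1
  k=5: m=1, d=35, a=1
  k=6: m=34, d=1, a=68
d=1 and a=2a₀=68 at k=6, so the next step gives (m, d) = (34, 35) again — its k=1 value — and the period has length 6.

[34; 1, 1, 22, 1, 1, 68]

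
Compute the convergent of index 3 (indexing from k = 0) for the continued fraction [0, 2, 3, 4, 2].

Using pₖ = aₖpₖ₋₁ + pₖ₋₂, qₖ = aₖqₖ₋₁ + qₖ₋₂ (with p₋₁=1, p₋₂=0, q₋₁=0, q₋₂=1):
  k=0: a=0, p=0, q=1
  k=1: a=2, p=1, q=2
  k=2: a=3, p=3, q=7
  k=3: a=4, p=13, q=30

13/30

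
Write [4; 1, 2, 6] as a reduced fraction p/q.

Using pₖ = aₖpₖ₋₁ + pₖ₋₂ and qₖ = aₖqₖ₋₁ + qₖ₋₂:
  k=0: a=4, p=4, q=1
  k=1: a=1, p=5, q=1
  k=2: a=2, p=14, q=3
  k=3: a=6, p=89, q=19

89/19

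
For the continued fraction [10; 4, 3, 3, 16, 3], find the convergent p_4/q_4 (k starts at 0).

Using pₖ = aₖpₖ₋₁ + pₖ₋₂, qₖ = aₖqₖ₋₁ + qₖ₋₂ (with p₋₁=1, p₋₂=0, q₋₁=0, q₋₂=1):
  k=0: a=10, p=10, q=1
  k=1: a=4, p=41, q=4
  k=2: a=3, p=133, q=13
  k=3: a=3, p=440, q=43
  k=4: a=16, p=7173, q=701

7173/701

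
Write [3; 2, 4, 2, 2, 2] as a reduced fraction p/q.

Using pₖ = aₖpₖ₋₁ + pₖ₋₂ and qₖ = aₖqₖ₋₁ + qₖ₋₂:
  k=0: a=3, p=3, q=1
  k=1: a=2, p=7, q=2
  k=2: a=4, p=31, q=9
  k=3: a=2, p=69, q=20
  k=4: a=2, p=169, q=49
  k=5: a=2, p=407, q=118

407/118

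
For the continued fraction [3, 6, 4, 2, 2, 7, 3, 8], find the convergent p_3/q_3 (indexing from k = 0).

177/56

Using pₖ = aₖpₖ₋₁ + pₖ₋₂, qₖ = aₖqₖ₋₁ + qₖ₋₂ (with p₋₁=1, p₋₂=0, q₋₁=0, q₋₂=1):
  k=0: a=3, p=3, q=1
  k=1: a=6, p=19, q=6
  k=2: a=4, p=79, q=25
  k=3: a=2, p=177, q=56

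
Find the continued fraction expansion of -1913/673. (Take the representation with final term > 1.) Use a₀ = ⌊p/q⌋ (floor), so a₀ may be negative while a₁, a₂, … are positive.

-1913 = -3*673 + 106
673 = 6*106 + 37
106 = 2*37 + 32
37 = 1*32 + 5
32 = 6*5 + 2
5 = 2*2 + 1
2 = 2*1 + 0  (stop)
So -1913/673 = [-3; 6, 2, 1, 6, 2, 2].

[-3; 6, 2, 1, 6, 2, 2]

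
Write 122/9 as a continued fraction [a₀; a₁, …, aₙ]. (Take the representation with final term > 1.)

122 = 13×9 + 5
9 = 1×5 + 4
5 = 1×4 + 1
4 = 4×1 + 0  (stop)
So 122/9 = [13; 1, 1, 4].

[13; 1, 1, 4]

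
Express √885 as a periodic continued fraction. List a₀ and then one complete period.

[29; 1, 2, 1, 58]

a₀ = ⌊√885⌋ = 29.
With m₀=0, d₀=1 and mₖ₊₁ = dₖaₖ − mₖ, dₖ₊₁ = (n − mₖ₊₁²)/dₖ, aₖ₊₁ = ⌊(a₀+mₖ₊₁)/dₖ₊₁⌋:
  k=1: m=29, d=44, a=1
  k=2: m=15, d=15, a=2
  k=3: m=15, d=44, a=1
  k=4: m=29, d=1, a=58
d=1 and a=2a₀=58 at k=4, so the next step gives (m, d) = (29, 44) again — its k=1 value — and the period has length 4.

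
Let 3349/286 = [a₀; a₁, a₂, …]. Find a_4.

3349 = 11·286 + 203   →  a_0 = 11
286 = 1·203 + 83   →  a_1 = 1
203 = 2·83 + 37   →  a_2 = 2
83 = 2·37 + 9   →  a_3 = 2
37 = 4·9 + 1   →  a_4 = 4

4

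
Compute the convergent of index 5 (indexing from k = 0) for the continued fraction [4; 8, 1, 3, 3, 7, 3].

Using pₖ = aₖpₖ₋₁ + pₖ₋₂, qₖ = aₖqₖ₋₁ + qₖ₋₂ (with p₋₁=1, p₋₂=0, q₋₁=0, q₋₂=1):
  k=0: a=4, p=4, q=1
  k=1: a=8, p=33, q=8
  k=2: a=1, p=37, q=9
  k=3: a=3, p=144, q=35
  k=4: a=3, p=469, q=114
  k=5: a=7, p=3427, q=833

3427/833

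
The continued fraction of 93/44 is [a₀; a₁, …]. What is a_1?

93 = 2·44 + 5   →  a_0 = 2
44 = 8·5 + 4   →  a_1 = 8

8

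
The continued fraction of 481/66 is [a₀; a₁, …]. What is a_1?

481 = 7·66 + 19   →  a_0 = 7
66 = 3·19 + 9   →  a_1 = 3

3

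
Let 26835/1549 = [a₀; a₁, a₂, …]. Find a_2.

11

26835 = 17·1549 + 502   →  a_0 = 17
1549 = 3·502 + 43   →  a_1 = 3
502 = 11·43 + 29   →  a_2 = 11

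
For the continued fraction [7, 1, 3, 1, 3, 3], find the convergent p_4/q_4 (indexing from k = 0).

148/19

Using pₖ = aₖpₖ₋₁ + pₖ₋₂, qₖ = aₖqₖ₋₁ + qₖ₋₂ (with p₋₁=1, p₋₂=0, q₋₁=0, q₋₂=1):
  k=0: a=7, p=7, q=1
  k=1: a=1, p=8, q=1
  k=2: a=3, p=31, q=4
  k=3: a=1, p=39, q=5
  k=4: a=3, p=148, q=19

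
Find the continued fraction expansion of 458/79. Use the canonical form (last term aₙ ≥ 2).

458 = 5*79 + 63
79 = 1*63 + 16
63 = 3*16 + 15
16 = 1*15 + 1
15 = 15*1 + 0  (stop)
So 458/79 = [5; 1, 3, 1, 15].

[5; 1, 3, 1, 15]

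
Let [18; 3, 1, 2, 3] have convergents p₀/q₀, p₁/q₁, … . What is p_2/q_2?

Using pₖ = aₖpₖ₋₁ + pₖ₋₂, qₖ = aₖqₖ₋₁ + qₖ₋₂ (with p₋₁=1, p₋₂=0, q₋₁=0, q₋₂=1):
  k=0: a=18, p=18, q=1
  k=1: a=3, p=55, q=3
  k=2: a=1, p=73, q=4

73/4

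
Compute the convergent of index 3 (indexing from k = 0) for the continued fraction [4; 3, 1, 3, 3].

Using pₖ = aₖpₖ₋₁ + pₖ₋₂, qₖ = aₖqₖ₋₁ + qₖ₋₂ (with p₋₁=1, p₋₂=0, q₋₁=0, q₋₂=1):
  k=0: a=4, p=4, q=1
  k=1: a=3, p=13, q=3
  k=2: a=1, p=17, q=4
  k=3: a=3, p=64, q=15

64/15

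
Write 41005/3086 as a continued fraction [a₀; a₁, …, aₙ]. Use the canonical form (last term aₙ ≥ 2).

41005 = 13·3086 + 887
3086 = 3·887 + 425
887 = 2·425 + 37
425 = 11·37 + 18
37 = 2·18 + 1
18 = 18·1 + 0  (stop)
So 41005/3086 = [13; 3, 2, 11, 2, 18].

[13; 3, 2, 11, 2, 18]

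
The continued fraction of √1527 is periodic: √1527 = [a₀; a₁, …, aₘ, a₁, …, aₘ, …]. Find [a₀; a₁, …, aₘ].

[39; 13, 78]

a₀ = ⌊√1527⌋ = 39.
With m₀=0, d₀=1 and mₖ₊₁ = dₖaₖ − mₖ, dₖ₊₁ = (n − mₖ₊₁²)/dₖ, aₖ₊₁ = ⌊(a₀+mₖ₊₁)/dₖ₊₁⌋:
  k=1: m=39, d=6, a=13
  k=2: m=39, d=1, a=78
d=1 and a=2a₀=78 at k=2, so the next step gives (m, d) = (39, 6) again — its k=1 value — and the period has length 2.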